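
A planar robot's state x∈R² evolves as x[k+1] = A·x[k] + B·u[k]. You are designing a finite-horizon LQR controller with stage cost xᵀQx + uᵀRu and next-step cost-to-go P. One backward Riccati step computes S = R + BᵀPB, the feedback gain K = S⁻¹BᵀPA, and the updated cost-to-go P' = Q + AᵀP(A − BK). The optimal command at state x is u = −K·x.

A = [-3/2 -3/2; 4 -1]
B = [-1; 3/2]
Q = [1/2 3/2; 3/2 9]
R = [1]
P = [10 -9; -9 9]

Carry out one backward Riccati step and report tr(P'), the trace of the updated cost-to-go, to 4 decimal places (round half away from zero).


16.3948

BᵀP = [-23.5000 22.5000]
S = R + BᵀPB = [1] + [57.2500] = [58.2500]
BᵀPA = [125.2500 12.7500]
K = S⁻¹·BᵀPA = [2.1502 0.2189]
A−BK = [0.6502 -1.2811; 0.7747 -1.3283]
AᵀP(A−BK) = [5.1856 -0.4152; -0.4152 1.7092]
P' = Q + AᵀP(A−BK) = [5.6856 1.0848; 1.0848 10.7092]
tr(P') = 16.3948


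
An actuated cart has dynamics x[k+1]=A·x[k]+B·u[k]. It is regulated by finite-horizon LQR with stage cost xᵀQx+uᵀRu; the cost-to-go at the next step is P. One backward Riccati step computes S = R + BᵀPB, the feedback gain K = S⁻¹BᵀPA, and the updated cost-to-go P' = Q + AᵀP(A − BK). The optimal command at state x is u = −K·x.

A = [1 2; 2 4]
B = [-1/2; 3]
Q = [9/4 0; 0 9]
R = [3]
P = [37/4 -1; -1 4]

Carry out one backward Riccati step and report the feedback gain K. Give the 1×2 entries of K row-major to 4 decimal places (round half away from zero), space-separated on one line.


BᵀP = [-7.6250 12.5000]
S = R + BᵀPB = [3] + [41.3125] = [44.3125]
BᵀPA = [17.3750 34.7500]
K = S⁻¹·BᵀPA = [0.3921 0.7842]
A−BK = [1.1961 2.3921; 0.8237 1.6474]
AᵀP(A−BK) = [14.4372 28.8745; 28.8745 57.7489]
P' = Q + AᵀP(A−BK) = [16.6872 28.8745; 28.8745 66.7489]
tr(P') = 83.4362

0.3921 0.7842


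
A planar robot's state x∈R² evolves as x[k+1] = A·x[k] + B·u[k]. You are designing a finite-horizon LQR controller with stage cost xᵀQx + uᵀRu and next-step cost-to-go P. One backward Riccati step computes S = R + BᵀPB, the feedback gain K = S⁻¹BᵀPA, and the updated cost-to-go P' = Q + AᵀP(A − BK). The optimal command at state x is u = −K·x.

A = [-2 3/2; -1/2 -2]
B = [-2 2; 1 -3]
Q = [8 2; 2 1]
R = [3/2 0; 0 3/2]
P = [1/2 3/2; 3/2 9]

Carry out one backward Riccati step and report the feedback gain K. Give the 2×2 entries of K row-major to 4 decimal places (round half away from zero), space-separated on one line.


BᵀP = [0.5000 6.0000; -3.5000 -24.0000]
S = R + BᵀPB = [3/2 0; 0 3/2] + [5.0000 -17.0000; -17.0000 65.0000] = [6.5000 -17.0000; -17.0000 66.5000]
BᵀPA = [-4.0000 -11.2500; 19.0000 42.7500]
K = S⁻¹·BᵀPA = [0.3979 -0.1492; 0.3874 0.6047]
A−BK = [-1.9791 -0.0079; 0.2644 -0.0366]
AᵀP(A−BK) = [1.4804 0.2886; 0.2886 0.5949]
P' = Q + AᵀP(A−BK) = [9.4804 2.2886; 2.2886 1.5949]
tr(P') = 11.0753

0.3979 -0.1492 0.3874 0.6047


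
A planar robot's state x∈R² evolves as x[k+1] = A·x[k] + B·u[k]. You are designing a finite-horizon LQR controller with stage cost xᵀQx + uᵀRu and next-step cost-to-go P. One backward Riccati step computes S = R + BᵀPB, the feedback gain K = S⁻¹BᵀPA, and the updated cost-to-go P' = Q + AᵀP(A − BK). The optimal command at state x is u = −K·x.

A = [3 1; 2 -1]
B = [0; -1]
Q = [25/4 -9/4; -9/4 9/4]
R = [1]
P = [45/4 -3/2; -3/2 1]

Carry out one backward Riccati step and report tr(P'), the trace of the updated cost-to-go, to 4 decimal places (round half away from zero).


BᵀP = [1.5000 -1.0000]
S = R + BᵀPB = [1] + [1.0000] = [2.0000]
BᵀPA = [2.5000 2.5000]
K = S⁻¹·BᵀPA = [1.2500 1.2500]
A−BK = [3.0000 1.0000; 3.2500 0.2500]
AᵀP(A−BK) = [84.1250 30.1250; 30.1250 12.1250]
P' = Q + AᵀP(A−BK) = [90.3750 27.8750; 27.8750 14.3750]
tr(P') = 104.7500

104.7500


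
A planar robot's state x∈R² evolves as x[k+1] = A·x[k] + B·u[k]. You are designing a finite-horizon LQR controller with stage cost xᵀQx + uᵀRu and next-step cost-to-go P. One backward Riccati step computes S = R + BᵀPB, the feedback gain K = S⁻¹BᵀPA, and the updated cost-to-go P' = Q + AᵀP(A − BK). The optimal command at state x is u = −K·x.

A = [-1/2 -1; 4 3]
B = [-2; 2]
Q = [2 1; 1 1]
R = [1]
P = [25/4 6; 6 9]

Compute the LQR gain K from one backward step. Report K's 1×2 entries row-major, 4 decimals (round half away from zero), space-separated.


1.7321 1.3214

BᵀP = [-0.5000 6.0000]
S = R + BᵀPB = [1] + [13.0000] = [14.0000]
BᵀPA = [24.2500 18.5000]
K = S⁻¹·BᵀPA = [1.7321 1.3214]
A−BK = [2.9643 1.6429; 0.5357 0.3571]
AᵀP(A−BK) = [79.5580 46.0804; 46.0804 26.8036]
P' = Q + AᵀP(A−BK) = [81.5580 47.0804; 47.0804 27.8036]
tr(P') = 109.3616


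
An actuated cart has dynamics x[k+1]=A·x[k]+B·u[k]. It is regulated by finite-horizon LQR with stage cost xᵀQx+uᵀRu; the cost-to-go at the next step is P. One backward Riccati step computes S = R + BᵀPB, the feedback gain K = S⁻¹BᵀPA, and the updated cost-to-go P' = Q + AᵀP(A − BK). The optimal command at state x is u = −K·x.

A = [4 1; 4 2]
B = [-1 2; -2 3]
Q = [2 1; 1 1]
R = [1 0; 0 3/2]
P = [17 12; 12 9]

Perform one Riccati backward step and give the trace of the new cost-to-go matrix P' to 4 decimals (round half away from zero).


BᵀP = [-41.0000 -30.0000; 70.0000 51.0000]
S = R + BᵀPB = [1 0; 0 3/2] + [101.0000 -172.0000; -172.0000 293.0000] = [102.0000 -172.0000; -172.0000 294.5000]
BᵀPA = [-284.0000 -101.0000; 484.0000 172.0000]
K = S⁻¹·BᵀPA = [-0.8571 -0.3527; 1.1429 0.3780]
A−BK = [0.8571 -0.1088; -1.1429 0.1604]
AᵀP(A−BK) = [3.4286 0.8571; 0.8571 0.3527]
P' = Q + AᵀP(A−BK) = [5.4286 1.8571; 1.8571 1.3527]
tr(P') = 6.7813

6.7813


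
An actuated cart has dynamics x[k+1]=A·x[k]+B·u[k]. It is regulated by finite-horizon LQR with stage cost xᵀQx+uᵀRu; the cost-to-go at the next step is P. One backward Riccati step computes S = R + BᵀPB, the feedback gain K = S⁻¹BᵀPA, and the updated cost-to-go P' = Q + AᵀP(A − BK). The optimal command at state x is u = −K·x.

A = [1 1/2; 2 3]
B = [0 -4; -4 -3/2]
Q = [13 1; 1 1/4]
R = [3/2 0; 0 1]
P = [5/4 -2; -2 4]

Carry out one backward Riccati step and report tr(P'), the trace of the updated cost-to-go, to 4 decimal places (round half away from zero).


14.2608

BᵀP = [8.0000 -16.0000; -2.0000 2.0000]
S = R + BᵀPB = [3/2 0; 0 1] + [64.0000 -8.0000; -8.0000 5.0000] = [65.5000 -8.0000; -8.0000 6.0000]
BᵀPA = [-24.0000 -44.0000; 2.0000 5.0000]
K = S⁻¹·BᵀPA = [-0.3891 -0.6809; -0.1854 -0.0745]
A−BK = [0.2584 0.2021; 0.1657 0.1649]
AᵀP(A−BK) = [0.2834 0.4335; 0.4335 0.7274]
P' = Q + AᵀP(A−BK) = [13.2834 1.4335; 1.4335 0.9774]
tr(P') = 14.2608


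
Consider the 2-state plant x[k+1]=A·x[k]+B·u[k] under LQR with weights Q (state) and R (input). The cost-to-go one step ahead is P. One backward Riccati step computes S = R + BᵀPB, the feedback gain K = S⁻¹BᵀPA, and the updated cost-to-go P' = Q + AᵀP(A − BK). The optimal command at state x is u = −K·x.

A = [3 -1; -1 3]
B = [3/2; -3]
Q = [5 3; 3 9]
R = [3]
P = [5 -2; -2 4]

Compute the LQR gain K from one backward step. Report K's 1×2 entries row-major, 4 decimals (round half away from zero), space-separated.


0.8132 -0.8571

BᵀP = [13.5000 -15.0000]
S = R + BᵀPB = [3] + [65.2500] = [68.2500]
BᵀPA = [55.5000 -58.5000]
K = S⁻¹·BᵀPA = [0.8132 -0.8571]
A−BK = [1.7802 0.2857; 1.4396 0.4286]
AᵀP(A−BK) = [15.8681 0.5714; 0.5714 2.8571]
P' = Q + AᵀP(A−BK) = [20.8681 3.5714; 3.5714 11.8571]
tr(P') = 32.7253


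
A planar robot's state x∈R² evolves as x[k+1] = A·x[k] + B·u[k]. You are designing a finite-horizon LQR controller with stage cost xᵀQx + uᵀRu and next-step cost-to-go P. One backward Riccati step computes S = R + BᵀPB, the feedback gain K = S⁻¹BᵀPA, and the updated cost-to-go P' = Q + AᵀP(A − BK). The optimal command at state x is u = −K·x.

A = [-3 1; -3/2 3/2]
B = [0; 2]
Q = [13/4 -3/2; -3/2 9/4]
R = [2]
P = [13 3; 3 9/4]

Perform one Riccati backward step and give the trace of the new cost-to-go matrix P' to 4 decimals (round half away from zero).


BᵀP = [6.0000 4.5000]
S = R + BᵀPB = [2] + [9.0000] = [11.0000]
BᵀPA = [-24.7500 12.7500]
K = S⁻¹·BᵀPA = [-2.2500 1.1591]
A−BK = [-3.0000 1.0000; 3.0000 -0.8182]
AᵀP(A−BK) = [93.3750 -33.3750; -33.3750 12.2841]
P' = Q + AᵀP(A−BK) = [96.6250 -34.8750; -34.8750 14.5341]
tr(P') = 111.1591

111.1591


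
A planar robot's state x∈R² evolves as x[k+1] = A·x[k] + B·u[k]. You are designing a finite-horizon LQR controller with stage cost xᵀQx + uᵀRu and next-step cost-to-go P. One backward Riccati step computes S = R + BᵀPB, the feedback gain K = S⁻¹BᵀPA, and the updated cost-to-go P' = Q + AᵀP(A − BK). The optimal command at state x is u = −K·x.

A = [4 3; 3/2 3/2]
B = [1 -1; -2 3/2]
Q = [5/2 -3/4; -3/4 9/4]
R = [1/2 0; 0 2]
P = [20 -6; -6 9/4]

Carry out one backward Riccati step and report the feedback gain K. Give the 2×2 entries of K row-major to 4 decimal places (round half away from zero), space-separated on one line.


BᵀP = [32.0000 -10.5000; -29.0000 9.3750]
S = R + BᵀPB = [1/2 0; 0 2] + [53.0000 -47.7500; -47.7500 43.0625] = [53.5000 -47.7500; -47.7500 45.0625]
BᵀPA = [112.2500 80.2500; -101.9375 -72.9375]
K = S⁻¹·BᵀPA = [1.4585 1.0208; -0.7166 -0.5369]
A−BK = [1.8249 1.4423; 5.4920 4.3470]
AᵀP(A−BK) = [16.2920 12.7470; 12.7470 9.9828]
P' = Q + AᵀP(A−BK) = [18.7920 11.9970; 11.9970 12.2328]
tr(P') = 31.0248

1.4585 1.0208 -0.7166 -0.5369


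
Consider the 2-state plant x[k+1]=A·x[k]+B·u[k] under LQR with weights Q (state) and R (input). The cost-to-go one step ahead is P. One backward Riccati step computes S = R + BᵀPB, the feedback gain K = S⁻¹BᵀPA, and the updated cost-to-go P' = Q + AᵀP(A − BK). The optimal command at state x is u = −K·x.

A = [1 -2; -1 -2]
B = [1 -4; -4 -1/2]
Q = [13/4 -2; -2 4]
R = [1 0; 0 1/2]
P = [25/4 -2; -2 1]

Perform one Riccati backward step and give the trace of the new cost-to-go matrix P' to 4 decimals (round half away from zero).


BᵀP = [14.2500 -6.0000; -24.0000 7.5000]
S = R + BᵀPB = [1 0; 0 1/2] + [38.2500 -54.0000; -54.0000 92.2500] = [39.2500 -54.0000; -54.0000 92.7500]
BᵀPA = [20.2500 -16.5000; -31.5000 33.0000]
K = S⁻¹·BᵀPA = [0.2446 0.3473; -0.1972 0.5580]
A−BK = [-0.0335 -0.1153; -0.1203 -0.3316]
AᵀP(A−BK) = [0.0846 0.0440; 0.0440 0.3165]
P' = Q + AᵀP(A−BK) = [3.3346 -1.9560; -1.9560 4.3165]
tr(P') = 7.6511

7.6511


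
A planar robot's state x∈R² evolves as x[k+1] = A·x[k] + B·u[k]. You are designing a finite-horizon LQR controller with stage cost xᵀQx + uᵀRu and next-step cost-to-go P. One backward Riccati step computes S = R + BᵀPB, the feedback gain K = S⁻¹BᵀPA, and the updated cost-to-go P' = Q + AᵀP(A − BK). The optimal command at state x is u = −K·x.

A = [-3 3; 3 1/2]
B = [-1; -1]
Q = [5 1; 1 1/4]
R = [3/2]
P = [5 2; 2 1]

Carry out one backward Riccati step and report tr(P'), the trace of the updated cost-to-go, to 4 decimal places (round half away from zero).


BᵀP = [-7.0000 -3.0000]
S = R + BᵀPB = [3/2] + [10.0000] = [11.5000]
BᵀPA = [12.0000 -22.5000]
K = S⁻¹·BᵀPA = [1.0435 -1.9565]
A−BK = [-1.9565 1.0435; 4.0435 -1.4565]
AᵀP(A−BK) = [5.4783 -5.0217; -5.0217 7.2283]
P' = Q + AᵀP(A−BK) = [10.4783 -4.0217; -4.0217 7.4783]
tr(P') = 17.9565

17.9565


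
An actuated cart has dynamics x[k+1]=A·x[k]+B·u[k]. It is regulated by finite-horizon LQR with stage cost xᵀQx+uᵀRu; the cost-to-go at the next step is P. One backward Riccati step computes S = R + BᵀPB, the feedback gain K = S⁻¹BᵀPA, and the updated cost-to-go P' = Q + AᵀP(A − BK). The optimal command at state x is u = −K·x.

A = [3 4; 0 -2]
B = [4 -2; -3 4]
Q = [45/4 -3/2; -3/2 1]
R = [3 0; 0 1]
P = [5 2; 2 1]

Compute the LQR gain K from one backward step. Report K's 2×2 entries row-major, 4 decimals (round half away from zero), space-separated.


BᵀP = [14.0000 5.0000; -2.0000 0.0000]
S = R + BᵀPB = [3 0; 0 1] + [41.0000 -8.0000; -8.0000 4.0000] = [44.0000 -8.0000; -8.0000 5.0000]
BᵀPA = [42.0000 46.0000; -6.0000 -8.0000]
K = S⁻¹·BᵀPA = [1.0385 1.0641; 0.4615 0.1026]
A−BK = [-0.2308 -0.0513; 1.2692 0.7821]
AᵀP(A−BK) = [4.1538 3.9231; 3.9231 3.8718]
P' = Q + AᵀP(A−BK) = [15.4038 2.4231; 2.4231 4.8718]
tr(P') = 20.2756

1.0385 1.0641 0.4615 0.1026


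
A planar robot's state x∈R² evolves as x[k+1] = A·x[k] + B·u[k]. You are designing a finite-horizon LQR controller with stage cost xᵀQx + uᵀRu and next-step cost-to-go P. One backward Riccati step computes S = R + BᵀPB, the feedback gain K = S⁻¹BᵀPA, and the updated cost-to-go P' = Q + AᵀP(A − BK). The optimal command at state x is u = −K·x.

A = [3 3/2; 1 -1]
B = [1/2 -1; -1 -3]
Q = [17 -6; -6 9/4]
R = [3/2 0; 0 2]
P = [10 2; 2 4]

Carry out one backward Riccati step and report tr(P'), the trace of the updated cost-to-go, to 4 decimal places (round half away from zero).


39.0741

BᵀP = [3.0000 -3.0000; -16.0000 -14.0000]
S = R + BᵀPB = [3/2 0; 0 2] + [4.5000 6.0000; 6.0000 58.0000] = [6.0000 6.0000; 6.0000 60.0000]
BᵀPA = [6.0000 7.5000; -62.0000 -10.0000]
K = S⁻¹·BᵀPA = [2.2593 1.5741; -1.2593 -0.3241]
A−BK = [0.6111 0.3889; -0.5185 -0.3981]
AᵀP(A−BK) = [14.3704 8.4630; 8.4630 5.4537]
P' = Q + AᵀP(A−BK) = [31.3704 2.4630; 2.4630 7.7037]
tr(P') = 39.0741


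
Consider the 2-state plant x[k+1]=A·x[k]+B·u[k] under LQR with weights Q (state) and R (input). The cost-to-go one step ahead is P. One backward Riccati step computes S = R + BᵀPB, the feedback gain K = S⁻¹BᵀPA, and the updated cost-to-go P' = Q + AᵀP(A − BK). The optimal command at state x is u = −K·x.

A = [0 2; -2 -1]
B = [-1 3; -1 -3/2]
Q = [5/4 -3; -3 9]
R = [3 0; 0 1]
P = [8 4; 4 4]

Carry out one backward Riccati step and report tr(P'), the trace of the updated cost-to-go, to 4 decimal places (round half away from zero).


BᵀP = [-12.0000 -8.0000; 18.0000 6.0000]
S = R + BᵀPB = [3 0; 0 1] + [20.0000 -24.0000; -24.0000 45.0000] = [23.0000 -24.0000; -24.0000 46.0000]
BᵀPA = [16.0000 -16.0000; -12.0000 30.0000]
K = S⁻¹·BᵀPA = [0.9295 -0.0332; 0.2241 0.6349]
A−BK = [0.2573 0.0622; -0.7344 -0.0809]
AᵀP(A−BK) = [3.8174 0.1494; 0.1494 0.4232]
P' = Q + AᵀP(A−BK) = [5.0674 -2.8506; -2.8506 9.4232]
tr(P') = 14.4907

14.4907


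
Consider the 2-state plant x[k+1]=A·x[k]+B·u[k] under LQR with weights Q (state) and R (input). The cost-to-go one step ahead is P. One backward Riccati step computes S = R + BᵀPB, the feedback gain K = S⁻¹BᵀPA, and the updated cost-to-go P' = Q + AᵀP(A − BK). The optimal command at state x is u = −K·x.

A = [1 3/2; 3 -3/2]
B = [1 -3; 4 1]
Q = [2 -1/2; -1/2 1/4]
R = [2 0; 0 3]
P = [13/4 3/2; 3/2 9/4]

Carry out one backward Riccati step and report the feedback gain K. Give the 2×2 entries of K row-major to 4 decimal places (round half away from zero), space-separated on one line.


BᵀP = [9.2500 10.5000; -8.2500 -2.2500]
S = R + BᵀPB = [2 0; 0 3] + [51.2500 -17.2500; -17.2500 22.5000] = [53.2500 -17.2500; -17.2500 25.5000]
BᵀPA = [40.7500 -1.8750; -15.0000 -9.0000]
K = S⁻¹·BᵀPA = [0.7360 -0.1915; -0.0904 -0.4825]
A−BK = [-0.0071 0.2440; 0.1464 -0.2515]
AᵀP(A−BK) = [1.1531 -0.1833; -0.1833 0.9235]
P' = Q + AᵀP(A−BK) = [3.1531 -0.6833; -0.6833 1.1735]
tr(P') = 4.3266

0.7360 -0.1915 -0.0904 -0.4825


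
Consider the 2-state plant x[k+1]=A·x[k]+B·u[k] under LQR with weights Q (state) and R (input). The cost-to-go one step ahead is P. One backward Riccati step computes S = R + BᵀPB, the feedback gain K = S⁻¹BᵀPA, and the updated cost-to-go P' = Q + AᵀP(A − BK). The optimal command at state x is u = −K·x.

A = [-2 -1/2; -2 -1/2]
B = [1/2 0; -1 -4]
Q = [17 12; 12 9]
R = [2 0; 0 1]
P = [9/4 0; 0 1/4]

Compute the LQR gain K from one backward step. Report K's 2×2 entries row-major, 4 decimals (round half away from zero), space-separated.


BᵀP = [1.1250 -0.2500; 0.0000 -1.0000]
S = R + BᵀPB = [2 0; 0 1] + [0.8125 1.0000; 1.0000 4.0000] = [2.8125 1.0000; 1.0000 5.0000]
BᵀPA = [-1.7500 -0.4375; 2.0000 0.5000]
K = S⁻¹·BᵀPA = [-0.8230 -0.2057; 0.5646 0.1411]
A−BK = [-1.5885 -0.3971; -0.5646 -0.1411]
AᵀP(A−BK) = [7.4306 1.8577; 1.8577 0.4644]
P' = Q + AᵀP(A−BK) = [24.4306 13.8577; 13.8577 9.4644]
tr(P') = 33.8950

-0.8230 -0.2057 0.5646 0.1411


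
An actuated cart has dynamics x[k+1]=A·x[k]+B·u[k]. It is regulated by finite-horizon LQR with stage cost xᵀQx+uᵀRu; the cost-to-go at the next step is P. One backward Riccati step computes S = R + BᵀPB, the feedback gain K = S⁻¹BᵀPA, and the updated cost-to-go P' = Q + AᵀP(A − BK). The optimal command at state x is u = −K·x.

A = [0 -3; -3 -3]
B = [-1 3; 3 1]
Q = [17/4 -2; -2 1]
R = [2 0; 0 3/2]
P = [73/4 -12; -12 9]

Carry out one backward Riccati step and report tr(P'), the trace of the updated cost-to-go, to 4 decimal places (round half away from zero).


9.1564

BᵀP = [-54.2500 39.0000; 42.7500 -27.0000]
S = R + BᵀPB = [2 0; 0 3/2] + [171.2500 -123.7500; -123.7500 101.2500] = [173.2500 -123.7500; -123.7500 102.7500]
BᵀPA = [-117.0000 45.7500; 81.0000 -47.2500]
K = S⁻¹·BᵀPA = [-0.8033 -0.4609; -0.1791 -1.0149]
A−BK = [-0.2659 -0.4161; -0.4111 -0.6024]
AᵀP(A−BK) = [1.5265 1.2863; 1.2863 2.3799]
P' = Q + AᵀP(A−BK) = [5.7765 -0.7137; -0.7137 3.3799]
tr(P') = 9.1564


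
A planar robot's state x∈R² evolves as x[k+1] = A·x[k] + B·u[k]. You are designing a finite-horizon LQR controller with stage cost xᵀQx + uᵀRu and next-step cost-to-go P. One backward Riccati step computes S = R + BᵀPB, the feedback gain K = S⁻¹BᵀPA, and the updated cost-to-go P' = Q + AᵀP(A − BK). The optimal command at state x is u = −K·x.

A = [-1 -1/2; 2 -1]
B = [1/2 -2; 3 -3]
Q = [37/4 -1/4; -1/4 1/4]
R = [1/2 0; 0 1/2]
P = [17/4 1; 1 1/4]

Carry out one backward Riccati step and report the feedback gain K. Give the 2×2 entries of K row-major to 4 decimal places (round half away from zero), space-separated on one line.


0.0323 -0.1008 0.2032 0.2232

BᵀP = [5.1250 1.2500; -11.5000 -2.7500]
S = R + BᵀPB = [1/2 0; 0 1/2] + [6.3125 -14.0000; -14.0000 31.2500] = [6.8125 -14.0000; -14.0000 31.7500]
BᵀPA = [-2.6250 -3.8125; 6.0000 8.5000]
K = S⁻¹·BᵀPA = [0.0323 -0.1008; 0.2032 0.2232]
A−BK = [-0.6097 -0.0031; 2.5127 -0.0277]
AᵀP(A−BK) = [0.1155 0.0208; 0.0208 0.0304]
P' = Q + AᵀP(A−BK) = [9.3655 -0.2292; -0.2292 0.2804]
tr(P') = 9.6459


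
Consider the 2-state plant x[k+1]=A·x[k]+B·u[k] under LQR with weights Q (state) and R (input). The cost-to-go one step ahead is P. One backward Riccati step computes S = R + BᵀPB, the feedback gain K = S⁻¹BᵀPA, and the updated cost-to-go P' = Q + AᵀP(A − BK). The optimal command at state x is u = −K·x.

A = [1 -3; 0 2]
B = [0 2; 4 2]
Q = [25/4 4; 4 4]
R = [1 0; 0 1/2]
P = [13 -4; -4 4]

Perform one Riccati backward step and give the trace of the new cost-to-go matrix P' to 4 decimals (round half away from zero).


13.0829

BᵀP = [-16.0000 16.0000; 18.0000 0.0000]
S = R + BᵀPB = [1 0; 0 1/2] + [64.0000 0.0000; 0.0000 36.0000] = [65.0000 0.0000; 0.0000 36.5000]
BᵀPA = [-16.0000 80.0000; 18.0000 -54.0000]
K = S⁻¹·BᵀPA = [-0.2462 1.2308; 0.4932 -1.4795]
A−BK = [0.0137 -0.0411; -0.0017 0.0358]
AᵀP(A−BK) = [0.1848 -0.6776; -0.6776 2.6481]
P' = Q + AᵀP(A−BK) = [6.4348 3.3224; 3.3224 6.6481]
tr(P') = 13.0829


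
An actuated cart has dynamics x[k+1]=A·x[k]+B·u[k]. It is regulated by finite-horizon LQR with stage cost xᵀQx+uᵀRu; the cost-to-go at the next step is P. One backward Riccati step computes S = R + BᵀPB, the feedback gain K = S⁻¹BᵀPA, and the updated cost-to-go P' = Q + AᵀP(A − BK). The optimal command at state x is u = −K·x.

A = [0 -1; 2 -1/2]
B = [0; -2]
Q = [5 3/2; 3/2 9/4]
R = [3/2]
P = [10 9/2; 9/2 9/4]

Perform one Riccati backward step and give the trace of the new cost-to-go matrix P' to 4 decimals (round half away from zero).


BᵀP = [-9.0000 -4.5000]
S = R + BᵀPB = [3/2] + [9.0000] = [10.5000]
BᵀPA = [-9.0000 11.2500]
K = S⁻¹·BᵀPA = [-0.8571 1.0714]
A−BK = [0.0000 -1.0000; 0.2857 1.6429]
AᵀP(A−BK) = [1.2857 -1.6071; -1.6071 3.0089]
P' = Q + AᵀP(A−BK) = [6.2857 -0.1071; -0.1071 5.2589]
tr(P') = 11.5446

11.5446


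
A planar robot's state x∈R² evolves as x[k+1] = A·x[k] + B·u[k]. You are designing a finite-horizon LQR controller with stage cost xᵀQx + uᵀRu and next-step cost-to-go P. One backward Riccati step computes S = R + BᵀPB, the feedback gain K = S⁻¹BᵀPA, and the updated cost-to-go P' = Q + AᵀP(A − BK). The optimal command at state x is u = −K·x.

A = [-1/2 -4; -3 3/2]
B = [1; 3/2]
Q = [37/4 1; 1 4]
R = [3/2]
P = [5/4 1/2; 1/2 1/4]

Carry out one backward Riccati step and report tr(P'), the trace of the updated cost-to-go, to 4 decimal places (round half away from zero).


BᵀP = [2.0000 0.8750]
S = R + BᵀPB = [3/2] + [3.3125] = [4.8125]
BᵀPA = [-3.6250 -6.6875]
K = S⁻¹·BᵀPA = [-0.7532 -1.3896]
A−BK = [0.2532 -2.6104; -1.8701 3.5844]
AᵀP(A−BK) = [1.3320 1.9627; 1.9627 5.2695]
P' = Q + AᵀP(A−BK) = [10.5820 2.9627; 2.9627 9.2695]
tr(P') = 19.8515

19.8515


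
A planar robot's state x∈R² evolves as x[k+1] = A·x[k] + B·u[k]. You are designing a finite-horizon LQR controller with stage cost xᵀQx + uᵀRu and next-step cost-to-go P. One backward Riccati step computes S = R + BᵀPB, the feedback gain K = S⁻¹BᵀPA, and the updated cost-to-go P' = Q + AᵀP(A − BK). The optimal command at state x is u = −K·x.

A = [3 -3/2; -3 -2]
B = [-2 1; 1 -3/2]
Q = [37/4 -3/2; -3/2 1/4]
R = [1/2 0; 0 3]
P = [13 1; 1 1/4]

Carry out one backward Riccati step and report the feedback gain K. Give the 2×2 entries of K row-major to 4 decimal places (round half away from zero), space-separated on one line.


BᵀP = [-25.0000 -1.7500; 11.5000 0.6250]
S = R + BᵀPB = [1/2 0; 0 3] + [48.2500 -22.3750; -22.3750 10.5625] = [48.7500 -22.3750; -22.3750 13.5625]
BᵀPA = [-69.7500 41.0000; 32.6250 -18.5000]
K = S⁻¹·BᵀPA = [-1.3455 0.8853; 0.1857 0.0966]
A−BK = [0.1232 0.1741; -1.3759 -2.7405]
AᵀP(A−BK) = [1.3403 0.1025; 0.1025 1.7372]
P' = Q + AᵀP(A−BK) = [10.5903 -1.3975; -1.3975 1.9872]
tr(P') = 12.5775

-1.3455 0.8853 0.1857 0.0966


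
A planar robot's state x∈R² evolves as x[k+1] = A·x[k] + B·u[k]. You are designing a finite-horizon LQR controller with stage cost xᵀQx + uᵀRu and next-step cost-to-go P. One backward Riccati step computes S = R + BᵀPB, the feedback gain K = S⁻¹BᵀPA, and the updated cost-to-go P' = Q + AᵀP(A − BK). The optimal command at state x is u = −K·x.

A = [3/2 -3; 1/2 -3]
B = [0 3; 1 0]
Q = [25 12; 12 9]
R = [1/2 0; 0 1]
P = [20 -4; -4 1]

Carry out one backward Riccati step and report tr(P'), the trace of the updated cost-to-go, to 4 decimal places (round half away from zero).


BᵀP = [-4.0000 1.0000; 60.0000 -12.0000]
S = R + BᵀPB = [1/2 0; 0 1] + [1.0000 -12.0000; -12.0000 180.0000] = [1.5000 -12.0000; -12.0000 181.0000]
BᵀPA = [-5.5000 9.0000; 84.0000 -144.0000]
K = S⁻¹·BᵀPA = [0.0980 -0.7765; 0.4706 -0.8471]
A−BK = [0.0882 -0.4588; 0.4020 -2.2235]
AᵀP(A−BK) = [0.2598 -0.6176; -0.6176 2.0118]
P' = Q + AᵀP(A−BK) = [25.2598 11.3824; 11.3824 11.0118]
tr(P') = 36.2716

36.2716


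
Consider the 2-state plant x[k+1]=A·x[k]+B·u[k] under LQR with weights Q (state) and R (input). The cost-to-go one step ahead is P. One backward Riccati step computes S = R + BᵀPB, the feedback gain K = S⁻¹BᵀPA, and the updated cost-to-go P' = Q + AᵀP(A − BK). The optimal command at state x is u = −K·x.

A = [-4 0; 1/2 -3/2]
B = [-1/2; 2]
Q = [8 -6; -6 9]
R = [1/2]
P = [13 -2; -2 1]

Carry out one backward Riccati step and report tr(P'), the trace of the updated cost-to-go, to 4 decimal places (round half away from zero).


72.7340

BᵀP = [-10.5000 3.0000]
S = R + BᵀPB = [1/2] + [11.2500] = [11.7500]
BᵀPA = [43.5000 -4.5000]
K = S⁻¹·BᵀPA = [3.7021 -0.3830]
A−BK = [-2.1489 -0.1915; -6.9043 -0.7340]
AᵀP(A−BK) = [55.2074 3.9096; 3.9096 0.5266]
P' = Q + AᵀP(A−BK) = [63.2074 -2.0904; -2.0904 9.5266]
tr(P') = 72.7340


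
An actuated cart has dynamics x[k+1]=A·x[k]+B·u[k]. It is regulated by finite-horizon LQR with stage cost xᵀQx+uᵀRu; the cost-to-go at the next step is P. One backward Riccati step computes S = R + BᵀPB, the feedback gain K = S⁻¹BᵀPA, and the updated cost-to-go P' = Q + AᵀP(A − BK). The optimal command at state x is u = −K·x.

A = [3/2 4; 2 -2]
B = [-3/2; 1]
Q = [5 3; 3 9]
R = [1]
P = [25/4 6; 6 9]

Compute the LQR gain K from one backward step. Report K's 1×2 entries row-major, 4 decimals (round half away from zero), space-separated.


BᵀP = [-3.3750 0.0000]
S = R + BᵀPB = [1] + [5.0625] = [6.0625]
BᵀPA = [-5.0625 -13.5000]
K = S⁻¹·BᵀPA = [-0.8351 -2.2268]
A−BK = [0.2474 0.6598; 2.8351 0.2268]
AᵀP(A−BK) = [81.8351 20.2268; 20.2268 9.9381]
P' = Q + AᵀP(A−BK) = [86.8351 23.2268; 23.2268 18.9381]
tr(P') = 105.7732

-0.8351 -2.2268


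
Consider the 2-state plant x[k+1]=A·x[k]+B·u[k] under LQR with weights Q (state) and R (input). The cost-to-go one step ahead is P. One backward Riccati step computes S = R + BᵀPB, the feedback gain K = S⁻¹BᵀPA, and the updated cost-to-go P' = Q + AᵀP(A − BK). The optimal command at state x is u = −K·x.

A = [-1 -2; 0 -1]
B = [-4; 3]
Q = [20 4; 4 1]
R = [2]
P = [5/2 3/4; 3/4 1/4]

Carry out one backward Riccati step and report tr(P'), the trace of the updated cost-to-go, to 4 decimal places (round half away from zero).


22.4595

BᵀP = [-7.7500 -2.2500]
S = R + BᵀPB = [2] + [24.2500] = [26.2500]
BᵀPA = [7.7500 17.7500]
K = S⁻¹·BᵀPA = [0.2952 0.6762]
A−BK = [0.1810 0.7048; -0.8857 -3.0286]
AᵀP(A−BK) = [0.2119 0.5095; 0.5095 1.2476]
P' = Q + AᵀP(A−BK) = [20.2119 4.5095; 4.5095 2.2476]
tr(P') = 22.4595


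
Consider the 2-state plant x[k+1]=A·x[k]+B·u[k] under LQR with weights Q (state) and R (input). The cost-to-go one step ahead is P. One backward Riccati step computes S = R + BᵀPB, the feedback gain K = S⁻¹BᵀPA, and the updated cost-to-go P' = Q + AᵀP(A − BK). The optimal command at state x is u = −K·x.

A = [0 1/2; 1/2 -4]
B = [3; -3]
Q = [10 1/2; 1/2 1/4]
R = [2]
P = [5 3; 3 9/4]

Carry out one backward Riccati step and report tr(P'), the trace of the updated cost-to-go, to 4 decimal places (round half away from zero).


33.2500

BᵀP = [6.0000 2.2500]
S = R + BᵀPB = [2] + [11.2500] = [13.2500]
BᵀPA = [1.1250 -6.0000]
K = S⁻¹·BᵀPA = [0.0849 -0.4528]
A−BK = [-0.2547 1.8585; 0.7547 -5.3585]
AᵀP(A−BK) = [0.4670 -3.2406; -3.2406 22.5330]
P' = Q + AᵀP(A−BK) = [10.4670 -2.7406; -2.7406 22.7830]
tr(P') = 33.2500


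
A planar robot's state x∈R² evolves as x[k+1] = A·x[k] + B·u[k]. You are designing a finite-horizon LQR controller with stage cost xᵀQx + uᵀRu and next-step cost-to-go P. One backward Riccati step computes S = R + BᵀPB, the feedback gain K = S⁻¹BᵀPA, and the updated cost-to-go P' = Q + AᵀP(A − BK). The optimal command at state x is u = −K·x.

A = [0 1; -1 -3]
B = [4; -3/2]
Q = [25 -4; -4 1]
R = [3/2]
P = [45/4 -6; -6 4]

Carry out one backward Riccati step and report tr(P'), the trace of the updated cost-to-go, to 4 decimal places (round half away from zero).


30.8271

BᵀP = [54.0000 -30.0000]
S = R + BᵀPB = [3/2] + [261.0000] = [262.5000]
BᵀPA = [30.0000 144.0000]
K = S⁻¹·BᵀPA = [0.1143 0.5486]
A−BK = [-0.4571 -1.1943; -0.8286 -2.1771]
AᵀP(A−BK) = [0.5714 1.5429; 1.5429 4.2557]
P' = Q + AᵀP(A−BK) = [25.5714 -2.4571; -2.4571 5.2557]
tr(P') = 30.8271


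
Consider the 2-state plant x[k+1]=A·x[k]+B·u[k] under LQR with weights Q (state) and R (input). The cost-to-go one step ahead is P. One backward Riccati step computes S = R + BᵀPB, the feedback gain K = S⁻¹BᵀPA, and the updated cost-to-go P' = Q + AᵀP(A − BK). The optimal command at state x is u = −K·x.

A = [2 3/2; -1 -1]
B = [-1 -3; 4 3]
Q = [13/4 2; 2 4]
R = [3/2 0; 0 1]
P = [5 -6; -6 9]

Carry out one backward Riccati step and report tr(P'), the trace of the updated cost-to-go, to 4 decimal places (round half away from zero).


BᵀP = [-29.0000 42.0000; -33.0000 45.0000]
S = R + BᵀPB = [3/2 0; 0 1] + [197.0000 213.0000; 213.0000 234.0000] = [198.5000 213.0000; 213.0000 235.0000]
BᵀPA = [-100.0000 -85.5000; -111.0000 -94.5000]
K = S⁻¹·BᵀPA = [0.1118 0.0282; -0.5737 -0.4276]
A−BK = [0.3907 0.2452; 0.2738 0.1703]
AᵀP(A−BK) = [0.5022 0.3467; 0.3467 0.2446]
P' = Q + AᵀP(A−BK) = [3.7522 2.3467; 2.3467 4.2446]
tr(P') = 7.9968

7.9968


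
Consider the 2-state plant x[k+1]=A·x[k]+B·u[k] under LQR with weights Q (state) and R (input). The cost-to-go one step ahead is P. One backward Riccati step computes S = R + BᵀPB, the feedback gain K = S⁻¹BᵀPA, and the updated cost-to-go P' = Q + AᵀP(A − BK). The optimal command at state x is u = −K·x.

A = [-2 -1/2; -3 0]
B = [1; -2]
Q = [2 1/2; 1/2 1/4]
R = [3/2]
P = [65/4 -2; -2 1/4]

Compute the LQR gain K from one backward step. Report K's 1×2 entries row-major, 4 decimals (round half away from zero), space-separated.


-1.2336 -0.3785

BᵀP = [20.2500 -2.5000]
S = R + BᵀPB = [3/2] + [25.2500] = [26.7500]
BᵀPA = [-33.0000 -10.1250]
K = S⁻¹·BᵀPA = [-1.2336 -0.3785]
A−BK = [-0.7664 -0.1215; -5.4673 -0.7570]
AᵀP(A−BK) = [2.5397 0.7593; 0.7593 0.2301]
P' = Q + AᵀP(A−BK) = [4.5397 1.2593; 1.2593 0.4801]
tr(P') = 5.0199


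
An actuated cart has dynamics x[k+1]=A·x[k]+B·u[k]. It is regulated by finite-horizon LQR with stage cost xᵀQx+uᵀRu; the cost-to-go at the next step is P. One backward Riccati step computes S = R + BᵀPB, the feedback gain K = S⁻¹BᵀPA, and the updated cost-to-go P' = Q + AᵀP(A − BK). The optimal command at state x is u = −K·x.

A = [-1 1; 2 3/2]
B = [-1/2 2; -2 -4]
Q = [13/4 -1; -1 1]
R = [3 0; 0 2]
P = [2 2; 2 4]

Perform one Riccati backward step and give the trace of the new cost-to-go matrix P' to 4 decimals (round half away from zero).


6.9333

BᵀP = [-5.0000 -9.0000; -4.0000 -12.0000]
S = R + BᵀPB = [3 0; 0 2] + [20.5000 26.0000; 26.0000 40.0000] = [23.5000 26.0000; 26.0000 42.0000]
BᵀPA = [-13.0000 -18.5000; -20.0000 -22.0000]
K = S⁻¹·BᵀPA = [-0.0836 -0.6592; -0.4244 -0.1158]
A−BK = [-0.1929 0.9019; 0.1350 -0.2814]
AᵀP(A−BK) = [0.4244 0.1158; 0.1158 2.2588]
P' = Q + AᵀP(A−BK) = [3.6744 -0.8842; -0.8842 3.2588]
tr(P') = 6.9333


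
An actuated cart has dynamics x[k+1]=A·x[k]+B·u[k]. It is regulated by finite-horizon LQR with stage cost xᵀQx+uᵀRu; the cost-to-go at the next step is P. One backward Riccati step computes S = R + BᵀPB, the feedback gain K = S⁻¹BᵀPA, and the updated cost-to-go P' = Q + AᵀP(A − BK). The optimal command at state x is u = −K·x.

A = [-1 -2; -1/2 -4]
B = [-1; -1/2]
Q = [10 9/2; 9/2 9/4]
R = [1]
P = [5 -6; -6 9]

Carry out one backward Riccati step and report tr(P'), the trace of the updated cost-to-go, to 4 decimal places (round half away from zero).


BᵀP = [-2.0000 1.5000]
S = R + BᵀPB = [1] + [1.2500] = [2.2500]
BᵀPA = [1.2500 -2.0000]
K = S⁻¹·BᵀPA = [0.5556 -0.8889]
A−BK = [-0.4444 -2.8889; -0.2222 -4.4444]
AᵀP(A−BK) = [0.5556 -0.8889; -0.8889 66.2222]
P' = Q + AᵀP(A−BK) = [10.5556 3.6111; 3.6111 68.4722]
tr(P') = 79.0278

79.0278


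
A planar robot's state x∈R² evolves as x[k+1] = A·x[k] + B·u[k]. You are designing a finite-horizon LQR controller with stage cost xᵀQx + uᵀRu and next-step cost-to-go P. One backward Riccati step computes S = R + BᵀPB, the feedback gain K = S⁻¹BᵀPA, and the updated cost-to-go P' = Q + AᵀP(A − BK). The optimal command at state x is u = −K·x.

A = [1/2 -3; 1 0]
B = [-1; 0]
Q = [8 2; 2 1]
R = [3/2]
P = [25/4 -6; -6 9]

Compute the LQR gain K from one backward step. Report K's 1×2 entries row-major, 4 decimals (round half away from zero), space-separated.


BᵀP = [-6.2500 6.0000]
S = R + BᵀPB = [3/2] + [6.2500] = [7.7500]
BᵀPA = [2.8750 18.7500]
K = S⁻¹·BᵀPA = [0.3710 2.4194]
A−BK = [0.8710 -0.5806; 1.0000 0.0000]
AᵀP(A−BK) = [3.4960 1.6694; 1.6694 10.8871]
P' = Q + AᵀP(A−BK) = [11.4960 3.6694; 3.6694 11.8871]
tr(P') = 23.3831

0.3710 2.4194


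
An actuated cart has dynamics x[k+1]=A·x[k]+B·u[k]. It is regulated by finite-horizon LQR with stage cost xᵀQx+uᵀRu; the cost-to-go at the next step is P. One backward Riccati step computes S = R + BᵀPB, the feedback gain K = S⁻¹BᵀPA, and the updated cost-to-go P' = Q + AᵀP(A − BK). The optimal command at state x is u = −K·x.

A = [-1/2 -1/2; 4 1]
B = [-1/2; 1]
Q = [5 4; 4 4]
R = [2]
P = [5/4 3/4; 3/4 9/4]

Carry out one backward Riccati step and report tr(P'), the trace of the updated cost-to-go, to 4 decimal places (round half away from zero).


BᵀP = [0.1250 1.8750]
S = R + BᵀPB = [2] + [1.8125] = [3.8125]
BᵀPA = [7.4375 1.8125]
K = S⁻¹·BᵀPA = [1.9508 0.4754]
A−BK = [0.4754 -0.2623; 2.0492 0.5246]
AᵀP(A−BK) = [18.8033 3.9016; 3.9016 0.9508]
P' = Q + AᵀP(A−BK) = [23.8033 7.9016; 7.9016 4.9508]
tr(P') = 28.7541

28.7541


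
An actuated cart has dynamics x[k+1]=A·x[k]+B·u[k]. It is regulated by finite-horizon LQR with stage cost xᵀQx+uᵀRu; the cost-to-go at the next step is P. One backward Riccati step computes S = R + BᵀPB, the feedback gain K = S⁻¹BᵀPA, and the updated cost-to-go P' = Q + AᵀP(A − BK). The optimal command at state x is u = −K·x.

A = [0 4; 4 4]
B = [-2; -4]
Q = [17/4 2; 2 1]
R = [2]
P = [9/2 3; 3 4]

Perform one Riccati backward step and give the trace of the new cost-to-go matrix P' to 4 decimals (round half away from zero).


18.4621

BᵀP = [-21.0000 -22.0000]
S = R + BᵀPB = [2] + [130.0000] = [132.0000]
BᵀPA = [-88.0000 -172.0000]
K = S⁻¹·BᵀPA = [-0.6667 -1.3030]
A−BK = [-1.3333 1.3939; 1.3333 -1.2121]
AᵀP(A−BK) = [5.3333 -2.6667; -2.6667 7.8788]
P' = Q + AᵀP(A−BK) = [9.5833 -0.6667; -0.6667 8.8788]
tr(P') = 18.4621


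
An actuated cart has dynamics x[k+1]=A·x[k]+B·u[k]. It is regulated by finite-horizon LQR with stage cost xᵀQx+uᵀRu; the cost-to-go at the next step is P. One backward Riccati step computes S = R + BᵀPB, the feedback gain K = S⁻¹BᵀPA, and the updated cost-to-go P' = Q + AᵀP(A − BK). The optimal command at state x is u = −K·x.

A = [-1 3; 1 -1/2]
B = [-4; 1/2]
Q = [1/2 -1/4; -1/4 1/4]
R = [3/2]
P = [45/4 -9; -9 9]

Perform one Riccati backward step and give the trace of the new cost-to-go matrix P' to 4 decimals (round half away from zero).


BᵀP = [-49.5000 40.5000]
S = R + BᵀPB = [3/2] + [218.2500] = [219.7500]
BᵀPA = [90.0000 -168.7500]
K = S⁻¹·BᵀPA = [0.4096 -0.7679]
A−BK = [0.6382 -0.0717; 0.7952 -0.1160]
AᵀP(A−BK) = [1.3899 -0.6374; -0.6374 0.9138]
P' = Q + AᵀP(A−BK) = [1.8899 -0.8874; -0.8874 1.1638]
tr(P') = 3.0538

3.0538


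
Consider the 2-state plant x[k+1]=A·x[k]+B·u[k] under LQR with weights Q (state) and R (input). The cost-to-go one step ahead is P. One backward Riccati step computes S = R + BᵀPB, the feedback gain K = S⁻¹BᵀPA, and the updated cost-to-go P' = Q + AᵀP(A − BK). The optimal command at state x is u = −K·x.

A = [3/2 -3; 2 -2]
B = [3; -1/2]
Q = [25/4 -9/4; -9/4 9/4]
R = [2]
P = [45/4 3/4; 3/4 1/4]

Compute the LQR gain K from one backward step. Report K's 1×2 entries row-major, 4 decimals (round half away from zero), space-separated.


0.5374 -1.0328

BᵀP = [33.3750 2.1250]
S = R + BᵀPB = [2] + [99.0625] = [101.0625]
BᵀPA = [54.3125 -104.3750]
K = S⁻¹·BᵀPA = [0.5374 -1.0328]
A−BK = [-0.1122 0.0983; 2.2687 -2.5164]
AᵀP(A−BK) = [1.6241 -2.2823; -2.2823 3.4539]
P' = Q + AᵀP(A−BK) = [7.8741 -4.5323; -4.5323 5.7039]
tr(P') = 13.5781


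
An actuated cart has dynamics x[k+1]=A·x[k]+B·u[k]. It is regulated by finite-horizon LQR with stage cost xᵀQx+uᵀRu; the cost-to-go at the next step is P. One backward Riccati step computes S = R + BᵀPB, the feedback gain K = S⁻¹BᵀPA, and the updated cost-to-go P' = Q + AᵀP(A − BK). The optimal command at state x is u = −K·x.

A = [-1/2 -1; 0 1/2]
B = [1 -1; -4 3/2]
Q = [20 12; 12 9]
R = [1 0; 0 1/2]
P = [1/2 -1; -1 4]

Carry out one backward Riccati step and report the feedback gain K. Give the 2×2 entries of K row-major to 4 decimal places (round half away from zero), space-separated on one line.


0.0135 -0.0721 0.1081 0.2568

BᵀP = [4.5000 -17.0000; -2.0000 7.0000]
S = R + BᵀPB = [1 0; 0 1/2] + [72.5000 -30.0000; -30.0000 12.5000] = [73.5000 -30.0000; -30.0000 13.0000]
BᵀPA = [-2.2500 -13.0000; 1.0000 5.5000]
K = S⁻¹·BᵀPA = [0.0135 -0.0721; 0.1081 0.2568]
A−BK = [-0.4054 -0.6712; -0.1081 -0.1734]
AᵀP(A−BK) = [0.0473 0.0811; 0.0811 0.1509]
P' = Q + AᵀP(A−BK) = [20.0473 12.0811; 12.0811 9.1509]
tr(P') = 29.1982


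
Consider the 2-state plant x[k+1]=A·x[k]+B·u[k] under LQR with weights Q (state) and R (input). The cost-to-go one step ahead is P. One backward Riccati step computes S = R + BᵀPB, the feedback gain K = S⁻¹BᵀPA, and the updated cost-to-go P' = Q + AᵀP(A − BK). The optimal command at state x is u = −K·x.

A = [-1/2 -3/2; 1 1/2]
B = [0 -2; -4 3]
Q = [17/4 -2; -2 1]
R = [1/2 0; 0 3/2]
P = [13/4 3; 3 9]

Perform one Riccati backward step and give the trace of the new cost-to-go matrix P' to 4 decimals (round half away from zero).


6.1259

BᵀP = [-12.0000 -36.0000; 2.5000 21.0000]
S = R + BᵀPB = [1/2 0; 0 3/2] + [144.0000 -84.0000; -84.0000 58.0000] = [144.5000 -84.0000; -84.0000 59.5000]
BᵀPA = [-30.0000 0.0000; 19.7500 6.7500]
K = S⁻¹·BᵀPA = [-0.0817 0.3678; 0.2166 0.6326]
A−BK = [-0.0669 -0.2347; 0.0234 0.0731]
AᵀP(A−BK) = [0.0838 0.2257; 0.2257 0.7922]
P' = Q + AᵀP(A−BK) = [4.3338 -1.7743; -1.7743 1.7922]
tr(P') = 6.1259


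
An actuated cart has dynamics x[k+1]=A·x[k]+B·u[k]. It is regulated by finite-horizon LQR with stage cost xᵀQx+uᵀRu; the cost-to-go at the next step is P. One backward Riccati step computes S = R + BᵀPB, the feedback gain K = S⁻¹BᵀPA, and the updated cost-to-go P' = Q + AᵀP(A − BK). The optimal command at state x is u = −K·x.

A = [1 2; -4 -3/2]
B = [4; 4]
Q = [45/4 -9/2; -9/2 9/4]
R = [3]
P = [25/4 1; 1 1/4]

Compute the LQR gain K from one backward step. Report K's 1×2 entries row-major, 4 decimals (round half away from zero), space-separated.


BᵀP = [29.0000 5.0000]
S = R + BᵀPB = [3] + [136.0000] = [139.0000]
BᵀPA = [9.0000 50.5000]
K = S⁻¹·BᵀPA = [0.0647 0.3633]
A−BK = [0.7410 0.5468; -4.2590 -2.9532]
AᵀP(A−BK) = [1.6673 1.2302; 1.2302 1.2154]
P' = Q + AᵀP(A−BK) = [12.9173 -3.2698; -3.2698 3.4654]
tr(P') = 16.3826

0.0647 0.3633


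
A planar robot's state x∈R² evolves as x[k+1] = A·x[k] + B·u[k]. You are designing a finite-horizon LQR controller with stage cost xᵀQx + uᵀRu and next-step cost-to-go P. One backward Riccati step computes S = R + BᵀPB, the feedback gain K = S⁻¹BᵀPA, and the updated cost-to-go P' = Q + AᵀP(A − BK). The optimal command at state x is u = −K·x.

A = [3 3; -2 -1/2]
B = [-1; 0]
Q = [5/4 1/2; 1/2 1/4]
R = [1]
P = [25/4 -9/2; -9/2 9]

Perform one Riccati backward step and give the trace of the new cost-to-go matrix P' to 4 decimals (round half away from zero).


BᵀP = [-6.2500 4.5000]
S = R + BᵀPB = [1] + [6.2500] = [7.2500]
BᵀPA = [-27.7500 -21.0000]
K = S⁻¹·BᵀPA = [-3.8276 -2.8966]
A−BK = [-0.8276 0.1034; -2.0000 -0.5000]
AᵀP(A−BK) = [40.0345 18.6207; 18.6207 11.1724]
P' = Q + AᵀP(A−BK) = [41.2845 19.1207; 19.1207 11.4224]
tr(P') = 52.7069

52.7069


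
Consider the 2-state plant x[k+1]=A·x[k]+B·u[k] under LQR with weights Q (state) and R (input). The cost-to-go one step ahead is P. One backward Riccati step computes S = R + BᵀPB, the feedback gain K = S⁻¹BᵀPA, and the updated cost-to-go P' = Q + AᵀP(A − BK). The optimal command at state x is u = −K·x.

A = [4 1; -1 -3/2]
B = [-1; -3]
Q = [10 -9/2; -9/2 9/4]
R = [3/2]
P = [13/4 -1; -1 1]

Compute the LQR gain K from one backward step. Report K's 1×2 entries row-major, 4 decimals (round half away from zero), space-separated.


BᵀP = [-0.2500 -2.0000]
S = R + BᵀPB = [3/2] + [6.2500] = [7.7500]
BᵀPA = [1.0000 2.7500]
K = S⁻¹·BᵀPA = [0.1290 0.3548]
A−BK = [4.1290 1.3548; -0.6129 -0.4355]
AᵀP(A−BK) = [60.8710 21.1452; 21.1452 7.5242]
P' = Q + AᵀP(A−BK) = [70.8710 16.6452; 16.6452 9.7742]
tr(P') = 80.6452

0.1290 0.3548
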